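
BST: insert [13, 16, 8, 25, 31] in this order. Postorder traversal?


Root = 13; build tree by BST insertion.
Postorder traversal: [8, 31, 25, 16, 13]


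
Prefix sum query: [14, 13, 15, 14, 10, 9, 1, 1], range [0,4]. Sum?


Prefix sums: [0, 14, 27, 42, 56, 66, 75, 76, 77]
Sum[0..4] = prefix[5] - prefix[0] = 66 - 0 = 66


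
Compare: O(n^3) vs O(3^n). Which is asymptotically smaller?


cubic grows slower than exponential (base 3)
O(n^3) is asymptotically smaller; O(3^n) grows faster


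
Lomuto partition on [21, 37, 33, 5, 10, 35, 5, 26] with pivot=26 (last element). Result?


Elements <= 26 go left of pivot.
Result: [21, 5, 10, 5, 26, 35, 37, 33], pivot at index 4


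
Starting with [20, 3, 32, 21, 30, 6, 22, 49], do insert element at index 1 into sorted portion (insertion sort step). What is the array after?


After one pass: [3, 20, 32, 21, 30, 6, 22, 49]


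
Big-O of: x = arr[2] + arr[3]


Analysis: constant-time operation, no loop
Complexity: O(1)


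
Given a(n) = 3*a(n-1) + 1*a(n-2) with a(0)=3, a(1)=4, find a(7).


Build bottom-up:
...a(5)=535, a(6)=1767, a(7)=3*1767+1*535=5836


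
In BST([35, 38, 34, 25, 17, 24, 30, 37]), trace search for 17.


BST root = 35
Search for 17: compare at each node
Path: [35, 34, 25, 17]


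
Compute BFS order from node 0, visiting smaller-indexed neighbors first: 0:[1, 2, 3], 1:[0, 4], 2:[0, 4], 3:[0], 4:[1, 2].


BFS queue: start with [0]
Visit order: [0, 1, 2, 3, 4]


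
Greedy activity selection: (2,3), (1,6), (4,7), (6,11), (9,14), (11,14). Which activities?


Greedy: pick earliest-ending, then skip overlaps.
Selected (3 activities): [(2, 3), (4, 7), (9, 14)]


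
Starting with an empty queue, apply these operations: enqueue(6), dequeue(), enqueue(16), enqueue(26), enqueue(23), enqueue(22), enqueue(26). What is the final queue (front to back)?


enqueue(6) -> [6]
dequeue() returns 6 -> []
enqueue(16) -> [16]
enqueue(26) -> [16, 26]
enqueue(23) -> [16, 26, 23]
enqueue(22) -> [16, 26, 23, 22]
enqueue(26) -> [16, 26, 23, 22, 26]
Final queue (front to back): [16, 26, 23, 22, 26]


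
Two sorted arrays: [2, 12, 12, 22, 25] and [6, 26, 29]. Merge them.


Compare heads, take smaller each step.
Merged: [2, 6, 12, 12, 22, 25, 26, 29]


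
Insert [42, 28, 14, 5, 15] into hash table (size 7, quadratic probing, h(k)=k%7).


Insertions: 42->slot 0; 28->slot 1; 14->slot 4; 5->slot 5; 15->slot 2
Table: [42, 28, 15, None, 14, 5, None]


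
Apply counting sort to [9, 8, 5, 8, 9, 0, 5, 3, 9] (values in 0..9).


Count array: [1, 0, 0, 1, 0, 2, 0, 0, 2, 3]
Reconstruct: [0, 3, 5, 5, 8, 8, 9, 9, 9]


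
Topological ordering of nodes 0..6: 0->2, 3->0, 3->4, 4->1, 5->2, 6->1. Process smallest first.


Kahn's algorithm, process smallest node first
Order: [3, 0, 4, 5, 2, 6, 1]


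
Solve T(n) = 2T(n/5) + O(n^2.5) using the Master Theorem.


a=2, b=5, c=2.5. log_5(2)=0.431 < c=2.5. Case 3: O(n^c) = O(n^2.500)
Complexity: O(n^2.500)


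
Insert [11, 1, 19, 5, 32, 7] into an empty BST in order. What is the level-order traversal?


Root = 11; build tree by BST insertion.
Level-Order traversal: [11, 1, 19, 5, 32, 7]


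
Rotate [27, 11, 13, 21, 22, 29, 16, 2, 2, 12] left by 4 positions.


Left rotate by 4: [22, 29, 16, 2, 2, 12, 27, 11, 13, 21]


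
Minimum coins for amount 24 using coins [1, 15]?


dp[0]=0; dp[i]=1+min(dp[i-c] for c in coins)
...dp[19]=5, dp[20]=6, dp[21]=7, dp[22]=8, dp[23]=9, dp[24]=10
Minimum coins for 24 = 10


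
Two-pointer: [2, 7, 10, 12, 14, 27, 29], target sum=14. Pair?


Two pointers: lo=0, hi=6
Found pair: (2, 12) summing to 14


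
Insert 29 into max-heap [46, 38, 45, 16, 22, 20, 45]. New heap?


Append 29: [46, 38, 45, 16, 22, 20, 45, 29]
Bubble up: swap idx 7(29) with idx 3(16)
Result: [46, 38, 45, 29, 22, 20, 45, 16]


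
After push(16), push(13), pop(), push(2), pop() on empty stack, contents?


push(16) -> [16]
push(13) -> [16, 13]
pop() returns 13 -> [16]
push(2) -> [16, 2]
pop() returns 2 -> [16]
Final stack (bottom to top): [16]


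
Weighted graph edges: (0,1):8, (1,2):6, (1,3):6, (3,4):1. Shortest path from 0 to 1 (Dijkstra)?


Dijkstra from 0:
Distances: {0: 0, 1: 8, 2: 14, 3: 14, 4: 15}
Shortest distance to 1 = 8, path = [0, 1]


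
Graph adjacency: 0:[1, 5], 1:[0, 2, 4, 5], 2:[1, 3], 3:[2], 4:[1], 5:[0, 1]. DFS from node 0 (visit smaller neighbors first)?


DFS stack-based: start with [0]
Visit order: [0, 1, 2, 3, 4, 5]


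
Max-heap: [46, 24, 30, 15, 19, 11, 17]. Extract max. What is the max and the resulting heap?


Max = 46
Replace root with last, heapify down
Resulting heap: [30, 24, 17, 15, 19, 11]


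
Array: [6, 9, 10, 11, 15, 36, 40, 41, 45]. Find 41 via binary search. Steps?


Search for 41:
[0,8] mid=4 arr[4]=15
[5,8] mid=6 arr[6]=40
[7,8] mid=7 arr[7]=41
Total: 3 comparisons


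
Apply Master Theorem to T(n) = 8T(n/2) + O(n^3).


a=8, b=2, c=3. log_2(8)=3 = c=3. Case 2: O(n^c log n) = O(n^3 log n)
Complexity: O(n^3 log n)


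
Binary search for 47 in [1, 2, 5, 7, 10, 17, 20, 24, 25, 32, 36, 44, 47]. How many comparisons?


Search for 47:
[0,12] mid=6 arr[6]=20
[7,12] mid=9 arr[9]=32
[10,12] mid=11 arr[11]=44
[12,12] mid=12 arr[12]=47
Total: 4 comparisons


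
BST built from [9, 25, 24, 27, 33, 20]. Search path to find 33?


BST root = 9
Search for 33: compare at each node
Path: [9, 25, 27, 33]


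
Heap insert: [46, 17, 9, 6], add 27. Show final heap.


Append 27: [46, 17, 9, 6, 27]
Bubble up: swap idx 4(27) with idx 1(17)
Result: [46, 27, 9, 6, 17]


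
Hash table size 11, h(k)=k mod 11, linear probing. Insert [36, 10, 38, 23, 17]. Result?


Insertions: 36->slot 3; 10->slot 10; 38->slot 5; 23->slot 1; 17->slot 6
Table: [None, 23, None, 36, None, 38, 17, None, None, None, 10]


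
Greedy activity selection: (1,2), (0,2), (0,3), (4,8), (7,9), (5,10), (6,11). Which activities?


Greedy: pick earliest-ending, then skip overlaps.
Selected (2 activities): [(1, 2), (4, 8)]


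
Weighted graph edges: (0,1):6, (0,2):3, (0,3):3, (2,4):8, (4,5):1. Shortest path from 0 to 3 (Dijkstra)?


Dijkstra from 0:
Distances: {0: 0, 1: 6, 2: 3, 3: 3, 4: 11, 5: 12}
Shortest distance to 3 = 3, path = [0, 3]


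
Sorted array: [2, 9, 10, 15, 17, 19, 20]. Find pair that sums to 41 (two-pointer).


Two pointers: lo=0, hi=6
No pair sums to 41


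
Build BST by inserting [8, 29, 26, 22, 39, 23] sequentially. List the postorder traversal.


Root = 8; build tree by BST insertion.
Postorder traversal: [23, 22, 26, 39, 29, 8]


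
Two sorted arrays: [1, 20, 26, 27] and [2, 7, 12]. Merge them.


Compare heads, take smaller each step.
Merged: [1, 2, 7, 12, 20, 26, 27]


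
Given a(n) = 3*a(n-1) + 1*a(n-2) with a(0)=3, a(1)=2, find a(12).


Build bottom-up:
...a(10)=124584, a(11)=411473, a(12)=3*411473+1*124584=1359003


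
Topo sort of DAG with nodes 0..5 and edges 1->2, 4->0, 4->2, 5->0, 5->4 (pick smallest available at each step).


Kahn's algorithm, process smallest node first
Order: [1, 3, 5, 4, 0, 2]


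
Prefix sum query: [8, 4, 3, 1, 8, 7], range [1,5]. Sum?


Prefix sums: [0, 8, 12, 15, 16, 24, 31]
Sum[1..5] = prefix[6] - prefix[1] = 31 - 8 = 23


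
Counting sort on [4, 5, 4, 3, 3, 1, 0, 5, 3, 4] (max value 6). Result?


Count array: [1, 1, 0, 3, 3, 2, 0]
Reconstruct: [0, 1, 3, 3, 3, 4, 4, 4, 5, 5]


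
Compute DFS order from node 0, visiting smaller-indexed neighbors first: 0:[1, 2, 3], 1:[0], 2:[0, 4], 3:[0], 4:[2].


DFS stack-based: start with [0]
Visit order: [0, 1, 2, 4, 3]


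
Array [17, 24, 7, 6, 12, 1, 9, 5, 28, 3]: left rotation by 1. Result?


Left rotate by 1: [24, 7, 6, 12, 1, 9, 5, 28, 3, 17]


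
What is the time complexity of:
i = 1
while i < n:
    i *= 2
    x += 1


Per nesting level: O(log n) = O(log n)
Complexity: O(log n)


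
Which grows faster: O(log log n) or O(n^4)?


double-logarithmic grows slower than quartic
O(log log n) is asymptotically smaller; O(n^4) grows faster


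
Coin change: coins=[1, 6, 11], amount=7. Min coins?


dp[0]=0; dp[i]=1+min(dp[i-c] for c in coins)
...dp[2]=2, dp[3]=3, dp[4]=4, dp[5]=5, dp[6]=1, dp[7]=2
Minimum coins for 7 = 2


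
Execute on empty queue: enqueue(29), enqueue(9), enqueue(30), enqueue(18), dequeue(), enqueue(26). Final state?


enqueue(29) -> [29]
enqueue(9) -> [29, 9]
enqueue(30) -> [29, 9, 30]
enqueue(18) -> [29, 9, 30, 18]
dequeue() returns 29 -> [9, 30, 18]
enqueue(26) -> [9, 30, 18, 26]
Final queue (front to back): [9, 30, 18, 26]


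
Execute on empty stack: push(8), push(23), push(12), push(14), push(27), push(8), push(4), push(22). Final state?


push(8) -> [8]
push(23) -> [8, 23]
push(12) -> [8, 23, 12]
push(14) -> [8, 23, 12, 14]
push(27) -> [8, 23, 12, 14, 27]
push(8) -> [8, 23, 12, 14, 27, 8]
push(4) -> [8, 23, 12, 14, 27, 8, 4]
push(22) -> [8, 23, 12, 14, 27, 8, 4, 22]
Final stack (bottom to top): [8, 23, 12, 14, 27, 8, 4, 22]


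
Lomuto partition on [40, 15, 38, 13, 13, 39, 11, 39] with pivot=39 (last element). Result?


Elements <= 39 go left of pivot.
Result: [15, 38, 13, 13, 39, 11, 39, 40], pivot at index 6


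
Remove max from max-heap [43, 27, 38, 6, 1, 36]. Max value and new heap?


Max = 43
Replace root with last, heapify down
Resulting heap: [38, 27, 36, 6, 1]


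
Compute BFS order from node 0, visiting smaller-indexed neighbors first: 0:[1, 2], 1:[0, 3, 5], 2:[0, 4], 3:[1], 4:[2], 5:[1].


BFS queue: start with [0]
Visit order: [0, 1, 2, 3, 5, 4]


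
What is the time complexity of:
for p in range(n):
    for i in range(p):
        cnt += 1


Per nesting level: O(n) * O(n) [triangular over p] = O(n^2)
Complexity: O(n^2)


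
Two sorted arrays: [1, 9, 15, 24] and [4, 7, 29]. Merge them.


Compare heads, take smaller each step.
Merged: [1, 4, 7, 9, 15, 24, 29]


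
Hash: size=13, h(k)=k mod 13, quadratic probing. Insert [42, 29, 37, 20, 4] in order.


Insertions: 42->slot 3; 29->slot 4; 37->slot 11; 20->slot 7; 4->slot 5
Table: [None, None, None, 42, 29, 4, None, 20, None, None, None, 37, None]


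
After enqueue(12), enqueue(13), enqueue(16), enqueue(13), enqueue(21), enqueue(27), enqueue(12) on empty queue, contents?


enqueue(12) -> [12]
enqueue(13) -> [12, 13]
enqueue(16) -> [12, 13, 16]
enqueue(13) -> [12, 13, 16, 13]
enqueue(21) -> [12, 13, 16, 13, 21]
enqueue(27) -> [12, 13, 16, 13, 21, 27]
enqueue(12) -> [12, 13, 16, 13, 21, 27, 12]
Final queue (front to back): [12, 13, 16, 13, 21, 27, 12]


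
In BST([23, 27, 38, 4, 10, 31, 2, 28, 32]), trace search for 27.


BST root = 23
Search for 27: compare at each node
Path: [23, 27]


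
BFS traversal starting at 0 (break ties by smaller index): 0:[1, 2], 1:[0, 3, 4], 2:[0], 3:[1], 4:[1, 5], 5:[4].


BFS queue: start with [0]
Visit order: [0, 1, 2, 3, 4, 5]


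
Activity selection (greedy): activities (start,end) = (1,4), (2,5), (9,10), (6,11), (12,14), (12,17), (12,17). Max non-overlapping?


Greedy: pick earliest-ending, then skip overlaps.
Selected (3 activities): [(1, 4), (9, 10), (12, 14)]


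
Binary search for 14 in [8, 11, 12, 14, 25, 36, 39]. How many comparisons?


Search for 14:
[0,6] mid=3 arr[3]=14
Total: 1 comparisons


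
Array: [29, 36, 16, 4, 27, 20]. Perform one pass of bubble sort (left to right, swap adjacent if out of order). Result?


After one pass: [29, 16, 4, 27, 20, 36]


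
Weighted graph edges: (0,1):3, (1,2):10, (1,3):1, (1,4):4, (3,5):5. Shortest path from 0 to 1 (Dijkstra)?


Dijkstra from 0:
Distances: {0: 0, 1: 3, 2: 13, 3: 4, 4: 7, 5: 9}
Shortest distance to 1 = 3, path = [0, 1]


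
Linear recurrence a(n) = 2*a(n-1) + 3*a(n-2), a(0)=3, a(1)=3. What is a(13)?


Build bottom-up:
...a(11)=265719, a(12)=797163, a(13)=2*797163+3*265719=2391483


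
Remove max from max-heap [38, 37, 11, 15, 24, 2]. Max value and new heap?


Max = 38
Replace root with last, heapify down
Resulting heap: [37, 24, 11, 15, 2]


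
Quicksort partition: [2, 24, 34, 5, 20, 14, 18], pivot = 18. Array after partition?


Elements <= 18 go left of pivot.
Result: [2, 5, 14, 18, 20, 34, 24], pivot at index 3


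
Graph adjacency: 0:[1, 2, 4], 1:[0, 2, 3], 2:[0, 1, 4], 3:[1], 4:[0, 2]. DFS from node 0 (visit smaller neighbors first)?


DFS stack-based: start with [0]
Visit order: [0, 1, 2, 4, 3]


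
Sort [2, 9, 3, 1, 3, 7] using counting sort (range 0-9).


Count array: [0, 1, 1, 2, 0, 0, 0, 1, 0, 1]
Reconstruct: [1, 2, 3, 3, 7, 9]


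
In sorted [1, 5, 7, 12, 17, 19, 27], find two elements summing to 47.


Two pointers: lo=0, hi=6
No pair sums to 47


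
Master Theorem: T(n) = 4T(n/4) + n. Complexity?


a=4, b=4, c=1. log_4(4)=1 = c=1. Case 2: O(n^c log n) = O(n log n)
Complexity: O(n log n)


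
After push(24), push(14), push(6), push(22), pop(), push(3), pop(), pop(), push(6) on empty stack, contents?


push(24) -> [24]
push(14) -> [24, 14]
push(6) -> [24, 14, 6]
push(22) -> [24, 14, 6, 22]
pop() returns 22 -> [24, 14, 6]
push(3) -> [24, 14, 6, 3]
pop() returns 3 -> [24, 14, 6]
pop() returns 6 -> [24, 14]
push(6) -> [24, 14, 6]
Final stack (bottom to top): [24, 14, 6]


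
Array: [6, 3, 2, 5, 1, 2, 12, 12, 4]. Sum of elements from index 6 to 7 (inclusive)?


Prefix sums: [0, 6, 9, 11, 16, 17, 19, 31, 43, 47]
Sum[6..7] = prefix[8] - prefix[6] = 43 - 19 = 24


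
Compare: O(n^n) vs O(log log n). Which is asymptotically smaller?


double-logarithmic grows slower than n^n
O(log log n) is asymptotically smaller; O(n^n) grows faster


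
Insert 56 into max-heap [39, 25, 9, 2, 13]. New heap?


Append 56: [39, 25, 9, 2, 13, 56]
Bubble up: swap idx 5(56) with idx 2(9); swap idx 2(56) with idx 0(39)
Result: [56, 25, 39, 2, 13, 9]


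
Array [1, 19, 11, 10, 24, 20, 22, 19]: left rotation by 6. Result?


Left rotate by 6: [22, 19, 1, 19, 11, 10, 24, 20]


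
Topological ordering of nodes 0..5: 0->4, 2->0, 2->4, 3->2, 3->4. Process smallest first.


Kahn's algorithm, process smallest node first
Order: [1, 3, 2, 0, 4, 5]


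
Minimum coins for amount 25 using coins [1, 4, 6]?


dp[0]=0; dp[i]=1+min(dp[i-c] for c in coins)
...dp[20]=4, dp[21]=5, dp[22]=4, dp[23]=5, dp[24]=4, dp[25]=5
Minimum coins for 25 = 5


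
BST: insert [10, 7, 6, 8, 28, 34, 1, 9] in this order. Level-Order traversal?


Root = 10; build tree by BST insertion.
Level-Order traversal: [10, 7, 28, 6, 8, 34, 1, 9]


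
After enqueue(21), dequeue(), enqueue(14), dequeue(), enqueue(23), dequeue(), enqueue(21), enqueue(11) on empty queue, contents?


enqueue(21) -> [21]
dequeue() returns 21 -> []
enqueue(14) -> [14]
dequeue() returns 14 -> []
enqueue(23) -> [23]
dequeue() returns 23 -> []
enqueue(21) -> [21]
enqueue(11) -> [21, 11]
Final queue (front to back): [21, 11]


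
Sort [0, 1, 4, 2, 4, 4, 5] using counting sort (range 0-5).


Count array: [1, 1, 1, 0, 3, 1]
Reconstruct: [0, 1, 2, 4, 4, 4, 5]


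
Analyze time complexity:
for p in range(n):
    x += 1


Per nesting level: O(n) = O(n)
Complexity: O(n)


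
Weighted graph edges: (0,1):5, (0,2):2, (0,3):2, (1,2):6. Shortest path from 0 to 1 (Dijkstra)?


Dijkstra from 0:
Distances: {0: 0, 1: 5, 2: 2, 3: 2}
Shortest distance to 1 = 5, path = [0, 1]


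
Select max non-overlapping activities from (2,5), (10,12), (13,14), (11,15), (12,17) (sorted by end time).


Greedy: pick earliest-ending, then skip overlaps.
Selected (3 activities): [(2, 5), (10, 12), (13, 14)]


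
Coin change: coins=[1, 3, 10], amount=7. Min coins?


dp[0]=0; dp[i]=1+min(dp[i-c] for c in coins)
...dp[2]=2, dp[3]=1, dp[4]=2, dp[5]=3, dp[6]=2, dp[7]=3
Minimum coins for 7 = 3


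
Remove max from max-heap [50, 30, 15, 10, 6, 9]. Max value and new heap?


Max = 50
Replace root with last, heapify down
Resulting heap: [30, 10, 15, 9, 6]


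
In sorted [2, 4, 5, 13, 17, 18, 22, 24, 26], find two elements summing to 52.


Two pointers: lo=0, hi=8
No pair sums to 52


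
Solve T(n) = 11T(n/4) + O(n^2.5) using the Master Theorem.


a=11, b=4, c=2.5. log_4(11)=1.730 < c=2.5. Case 3: O(n^c) = O(n^2.500)
Complexity: O(n^2.500)


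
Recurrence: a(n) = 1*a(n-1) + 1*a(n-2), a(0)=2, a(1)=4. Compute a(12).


Build bottom-up:
...a(10)=288, a(11)=466, a(12)=1*466+1*288=754


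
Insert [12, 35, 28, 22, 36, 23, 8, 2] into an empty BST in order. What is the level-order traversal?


Root = 12; build tree by BST insertion.
Level-Order traversal: [12, 8, 35, 2, 28, 36, 22, 23]


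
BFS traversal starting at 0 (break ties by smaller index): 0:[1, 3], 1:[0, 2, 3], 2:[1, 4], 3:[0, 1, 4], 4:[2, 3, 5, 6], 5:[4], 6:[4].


BFS queue: start with [0]
Visit order: [0, 1, 3, 2, 4, 5, 6]


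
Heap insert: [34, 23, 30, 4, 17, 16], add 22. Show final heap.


Append 22: [34, 23, 30, 4, 17, 16, 22]
Bubble up: no swaps needed
Result: [34, 23, 30, 4, 17, 16, 22]


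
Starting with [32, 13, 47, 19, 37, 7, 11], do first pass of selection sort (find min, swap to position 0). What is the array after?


After one pass: [7, 13, 47, 19, 37, 32, 11]


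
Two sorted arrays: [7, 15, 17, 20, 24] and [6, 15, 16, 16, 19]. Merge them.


Compare heads, take smaller each step.
Merged: [6, 7, 15, 15, 16, 16, 17, 19, 20, 24]


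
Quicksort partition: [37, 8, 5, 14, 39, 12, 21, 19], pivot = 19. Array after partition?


Elements <= 19 go left of pivot.
Result: [8, 5, 14, 12, 19, 37, 21, 39], pivot at index 4


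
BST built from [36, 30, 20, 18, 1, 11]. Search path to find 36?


BST root = 36
Search for 36: compare at each node
Path: [36]


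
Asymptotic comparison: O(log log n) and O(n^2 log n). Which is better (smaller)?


double-logarithmic grows slower than n^2 log n
O(log log n) is asymptotically smaller; O(n^2 log n) grows faster


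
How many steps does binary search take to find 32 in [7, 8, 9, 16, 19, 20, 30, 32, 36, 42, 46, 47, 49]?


Search for 32:
[0,12] mid=6 arr[6]=30
[7,12] mid=9 arr[9]=42
[7,8] mid=7 arr[7]=32
Total: 3 comparisons


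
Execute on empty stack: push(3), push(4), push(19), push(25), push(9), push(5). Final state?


push(3) -> [3]
push(4) -> [3, 4]
push(19) -> [3, 4, 19]
push(25) -> [3, 4, 19, 25]
push(9) -> [3, 4, 19, 25, 9]
push(5) -> [3, 4, 19, 25, 9, 5]
Final stack (bottom to top): [3, 4, 19, 25, 9, 5]


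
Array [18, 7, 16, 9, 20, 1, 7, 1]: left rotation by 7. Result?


Left rotate by 7: [1, 18, 7, 16, 9, 20, 1, 7]


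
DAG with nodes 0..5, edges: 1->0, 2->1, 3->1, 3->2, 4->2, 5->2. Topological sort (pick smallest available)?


Kahn's algorithm, process smallest node first
Order: [3, 4, 5, 2, 1, 0]


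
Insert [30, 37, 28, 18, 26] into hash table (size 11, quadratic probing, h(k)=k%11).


Insertions: 30->slot 8; 37->slot 4; 28->slot 6; 18->slot 7; 26->slot 5
Table: [None, None, None, None, 37, 26, 28, 18, 30, None, None]


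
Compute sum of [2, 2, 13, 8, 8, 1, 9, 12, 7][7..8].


Prefix sums: [0, 2, 4, 17, 25, 33, 34, 43, 55, 62]
Sum[7..8] = prefix[9] - prefix[7] = 62 - 43 = 19


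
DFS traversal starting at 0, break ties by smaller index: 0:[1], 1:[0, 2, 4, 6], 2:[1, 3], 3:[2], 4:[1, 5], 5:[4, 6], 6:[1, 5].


DFS stack-based: start with [0]
Visit order: [0, 1, 2, 3, 4, 5, 6]


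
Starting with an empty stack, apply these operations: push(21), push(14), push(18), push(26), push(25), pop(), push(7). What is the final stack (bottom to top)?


push(21) -> [21]
push(14) -> [21, 14]
push(18) -> [21, 14, 18]
push(26) -> [21, 14, 18, 26]
push(25) -> [21, 14, 18, 26, 25]
pop() returns 25 -> [21, 14, 18, 26]
push(7) -> [21, 14, 18, 26, 7]
Final stack (bottom to top): [21, 14, 18, 26, 7]


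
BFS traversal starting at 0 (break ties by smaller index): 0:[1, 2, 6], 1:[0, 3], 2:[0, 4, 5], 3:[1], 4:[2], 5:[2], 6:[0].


BFS queue: start with [0]
Visit order: [0, 1, 2, 6, 3, 4, 5]


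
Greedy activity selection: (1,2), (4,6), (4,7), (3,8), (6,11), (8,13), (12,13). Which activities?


Greedy: pick earliest-ending, then skip overlaps.
Selected (4 activities): [(1, 2), (4, 6), (6, 11), (12, 13)]


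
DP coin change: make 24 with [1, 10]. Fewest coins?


dp[0]=0; dp[i]=1+min(dp[i-c] for c in coins)
...dp[19]=10, dp[20]=2, dp[21]=3, dp[22]=4, dp[23]=5, dp[24]=6
Minimum coins for 24 = 6


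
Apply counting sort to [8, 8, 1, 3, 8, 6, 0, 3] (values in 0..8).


Count array: [1, 1, 0, 2, 0, 0, 1, 0, 3]
Reconstruct: [0, 1, 3, 3, 6, 8, 8, 8]


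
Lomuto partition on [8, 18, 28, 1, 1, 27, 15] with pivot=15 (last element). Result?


Elements <= 15 go left of pivot.
Result: [8, 1, 1, 15, 28, 27, 18], pivot at index 3


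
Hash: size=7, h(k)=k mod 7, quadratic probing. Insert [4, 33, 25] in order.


Insertions: 4->slot 4; 33->slot 5; 25->slot 1
Table: [None, 25, None, None, 4, 33, None]


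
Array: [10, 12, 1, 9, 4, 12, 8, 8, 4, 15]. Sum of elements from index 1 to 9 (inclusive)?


Prefix sums: [0, 10, 22, 23, 32, 36, 48, 56, 64, 68, 83]
Sum[1..9] = prefix[10] - prefix[1] = 83 - 10 = 73


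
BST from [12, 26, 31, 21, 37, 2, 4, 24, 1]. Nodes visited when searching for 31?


BST root = 12
Search for 31: compare at each node
Path: [12, 26, 31]


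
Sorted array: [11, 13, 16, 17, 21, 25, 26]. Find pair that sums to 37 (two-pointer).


Two pointers: lo=0, hi=6
Found pair: (11, 26) summing to 37


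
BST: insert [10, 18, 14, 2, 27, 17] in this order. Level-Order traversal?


Root = 10; build tree by BST insertion.
Level-Order traversal: [10, 2, 18, 14, 27, 17]


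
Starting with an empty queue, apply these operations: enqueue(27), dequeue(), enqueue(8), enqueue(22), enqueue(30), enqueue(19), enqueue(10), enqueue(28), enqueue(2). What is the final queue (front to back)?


enqueue(27) -> [27]
dequeue() returns 27 -> []
enqueue(8) -> [8]
enqueue(22) -> [8, 22]
enqueue(30) -> [8, 22, 30]
enqueue(19) -> [8, 22, 30, 19]
enqueue(10) -> [8, 22, 30, 19, 10]
enqueue(28) -> [8, 22, 30, 19, 10, 28]
enqueue(2) -> [8, 22, 30, 19, 10, 28, 2]
Final queue (front to back): [8, 22, 30, 19, 10, 28, 2]


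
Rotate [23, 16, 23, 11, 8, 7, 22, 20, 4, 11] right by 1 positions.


Right rotate by 1: [11, 23, 16, 23, 11, 8, 7, 22, 20, 4]


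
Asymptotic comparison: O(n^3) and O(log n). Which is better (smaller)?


logarithmic grows slower than cubic
O(log n) is asymptotically smaller; O(n^3) grows faster


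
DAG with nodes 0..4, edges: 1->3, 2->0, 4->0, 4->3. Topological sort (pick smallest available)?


Kahn's algorithm, process smallest node first
Order: [1, 2, 4, 0, 3]


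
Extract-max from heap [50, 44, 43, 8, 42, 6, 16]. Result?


Max = 50
Replace root with last, heapify down
Resulting heap: [44, 42, 43, 8, 16, 6]


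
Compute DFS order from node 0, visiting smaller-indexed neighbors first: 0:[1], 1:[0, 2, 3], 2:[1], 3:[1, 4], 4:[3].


DFS stack-based: start with [0]
Visit order: [0, 1, 2, 3, 4]


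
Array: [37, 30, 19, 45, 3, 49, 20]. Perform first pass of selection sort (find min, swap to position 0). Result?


After one pass: [3, 30, 19, 45, 37, 49, 20]


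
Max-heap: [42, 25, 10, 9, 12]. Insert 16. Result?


Append 16: [42, 25, 10, 9, 12, 16]
Bubble up: swap idx 5(16) with idx 2(10)
Result: [42, 25, 16, 9, 12, 10]


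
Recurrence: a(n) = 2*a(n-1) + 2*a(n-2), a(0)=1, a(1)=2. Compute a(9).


Build bottom-up:
...a(7)=896, a(8)=2448, a(9)=2*2448+2*896=6688


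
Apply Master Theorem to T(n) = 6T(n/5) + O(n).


a=6, b=5, c=1. log_5(6)=1.113 > c=1. Case 1: O(n^log_b(a)) = O(n^1.113)
Complexity: O(n^1.113)


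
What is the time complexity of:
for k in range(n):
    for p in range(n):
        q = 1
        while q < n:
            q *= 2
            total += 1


Per nesting level: O(n) * O(n) * O(log n) = O(n^2 log n)
Complexity: O(n^2 log n)


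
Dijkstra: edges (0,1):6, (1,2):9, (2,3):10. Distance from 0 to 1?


Dijkstra from 0:
Distances: {0: 0, 1: 6, 2: 15, 3: 25}
Shortest distance to 1 = 6, path = [0, 1]


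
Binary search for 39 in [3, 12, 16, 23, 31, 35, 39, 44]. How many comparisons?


Search for 39:
[0,7] mid=3 arr[3]=23
[4,7] mid=5 arr[5]=35
[6,7] mid=6 arr[6]=39
Total: 3 comparisons


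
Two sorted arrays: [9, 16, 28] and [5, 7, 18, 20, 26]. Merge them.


Compare heads, take smaller each step.
Merged: [5, 7, 9, 16, 18, 20, 26, 28]


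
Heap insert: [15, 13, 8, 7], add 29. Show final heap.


Append 29: [15, 13, 8, 7, 29]
Bubble up: swap idx 4(29) with idx 1(13); swap idx 1(29) with idx 0(15)
Result: [29, 15, 8, 7, 13]


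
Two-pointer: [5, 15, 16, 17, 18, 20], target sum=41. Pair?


Two pointers: lo=0, hi=5
No pair sums to 41


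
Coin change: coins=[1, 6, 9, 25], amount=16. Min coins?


dp[0]=0; dp[i]=1+min(dp[i-c] for c in coins)
...dp[11]=3, dp[12]=2, dp[13]=3, dp[14]=4, dp[15]=2, dp[16]=3
Minimum coins for 16 = 3


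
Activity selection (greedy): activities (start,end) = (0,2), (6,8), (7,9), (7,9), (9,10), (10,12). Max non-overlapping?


Greedy: pick earliest-ending, then skip overlaps.
Selected (4 activities): [(0, 2), (6, 8), (9, 10), (10, 12)]


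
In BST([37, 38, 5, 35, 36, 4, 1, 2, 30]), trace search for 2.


BST root = 37
Search for 2: compare at each node
Path: [37, 5, 4, 1, 2]


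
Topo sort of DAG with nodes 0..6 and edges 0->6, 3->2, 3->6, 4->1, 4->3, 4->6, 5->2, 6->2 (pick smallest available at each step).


Kahn's algorithm, process smallest node first
Order: [0, 4, 1, 3, 5, 6, 2]


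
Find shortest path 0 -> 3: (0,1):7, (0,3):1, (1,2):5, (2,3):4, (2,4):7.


Dijkstra from 0:
Distances: {0: 0, 1: 7, 2: 5, 3: 1, 4: 12}
Shortest distance to 3 = 1, path = [0, 3]


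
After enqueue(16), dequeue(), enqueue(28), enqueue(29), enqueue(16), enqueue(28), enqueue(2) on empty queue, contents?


enqueue(16) -> [16]
dequeue() returns 16 -> []
enqueue(28) -> [28]
enqueue(29) -> [28, 29]
enqueue(16) -> [28, 29, 16]
enqueue(28) -> [28, 29, 16, 28]
enqueue(2) -> [28, 29, 16, 28, 2]
Final queue (front to back): [28, 29, 16, 28, 2]


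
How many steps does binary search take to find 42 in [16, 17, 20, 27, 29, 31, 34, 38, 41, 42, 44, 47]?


Search for 42:
[0,11] mid=5 arr[5]=31
[6,11] mid=8 arr[8]=41
[9,11] mid=10 arr[10]=44
[9,9] mid=9 arr[9]=42
Total: 4 comparisons


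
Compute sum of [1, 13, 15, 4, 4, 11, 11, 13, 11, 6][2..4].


Prefix sums: [0, 1, 14, 29, 33, 37, 48, 59, 72, 83, 89]
Sum[2..4] = prefix[5] - prefix[2] = 37 - 14 = 23


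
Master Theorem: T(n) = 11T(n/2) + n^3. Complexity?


a=11, b=2, c=3. log_2(11)=3.459 > c=3. Case 1: O(n^log_b(a)) = O(n^3.459)
Complexity: O(n^3.459)


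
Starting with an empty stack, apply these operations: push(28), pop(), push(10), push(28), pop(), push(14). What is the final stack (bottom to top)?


push(28) -> [28]
pop() returns 28 -> []
push(10) -> [10]
push(28) -> [10, 28]
pop() returns 28 -> [10]
push(14) -> [10, 14]
Final stack (bottom to top): [10, 14]


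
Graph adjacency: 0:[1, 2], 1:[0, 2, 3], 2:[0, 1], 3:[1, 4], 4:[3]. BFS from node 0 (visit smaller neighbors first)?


BFS queue: start with [0]
Visit order: [0, 1, 2, 3, 4]


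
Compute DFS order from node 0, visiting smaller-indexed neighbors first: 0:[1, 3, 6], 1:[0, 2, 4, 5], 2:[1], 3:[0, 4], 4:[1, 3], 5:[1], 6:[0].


DFS stack-based: start with [0]
Visit order: [0, 1, 2, 4, 3, 5, 6]


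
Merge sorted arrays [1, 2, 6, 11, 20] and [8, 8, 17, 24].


Compare heads, take smaller each step.
Merged: [1, 2, 6, 8, 8, 11, 17, 20, 24]


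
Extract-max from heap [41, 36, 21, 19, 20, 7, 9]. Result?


Max = 41
Replace root with last, heapify down
Resulting heap: [36, 20, 21, 19, 9, 7]


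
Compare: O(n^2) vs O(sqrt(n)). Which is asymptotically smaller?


sublinear grows slower than quadratic
O(sqrt(n)) is asymptotically smaller; O(n^2) grows faster


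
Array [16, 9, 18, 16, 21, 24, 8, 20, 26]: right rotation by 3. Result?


Right rotate by 3: [8, 20, 26, 16, 9, 18, 16, 21, 24]


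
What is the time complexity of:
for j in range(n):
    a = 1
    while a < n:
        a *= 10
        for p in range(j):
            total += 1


Per nesting level: O(n) * O(log n) * O(n) [triangular over j] = O(n^2 log n)
Complexity: O(n^2 log n)


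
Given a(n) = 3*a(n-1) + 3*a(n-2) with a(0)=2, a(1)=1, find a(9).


Build bottom-up:
...a(7)=6345, a(8)=24057, a(9)=3*24057+3*6345=91206


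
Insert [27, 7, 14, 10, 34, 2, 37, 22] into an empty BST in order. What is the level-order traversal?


Root = 27; build tree by BST insertion.
Level-Order traversal: [27, 7, 34, 2, 14, 37, 10, 22]


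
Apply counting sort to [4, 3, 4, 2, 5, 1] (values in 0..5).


Count array: [0, 1, 1, 1, 2, 1]
Reconstruct: [1, 2, 3, 4, 4, 5]


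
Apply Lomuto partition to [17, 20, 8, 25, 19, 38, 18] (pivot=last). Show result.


Elements <= 18 go left of pivot.
Result: [17, 8, 18, 25, 19, 38, 20], pivot at index 2


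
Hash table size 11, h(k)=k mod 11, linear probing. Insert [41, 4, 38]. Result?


Insertions: 41->slot 8; 4->slot 4; 38->slot 5
Table: [None, None, None, None, 4, 38, None, None, 41, None, None]


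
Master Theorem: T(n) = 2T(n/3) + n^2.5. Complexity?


a=2, b=3, c=2.5. log_3(2)=0.631 < c=2.5. Case 3: O(n^c) = O(n^2.500)
Complexity: O(n^2.500)


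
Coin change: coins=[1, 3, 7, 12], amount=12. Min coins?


dp[0]=0; dp[i]=1+min(dp[i-c] for c in coins)
...dp[7]=1, dp[8]=2, dp[9]=3, dp[10]=2, dp[11]=3, dp[12]=1
Minimum coins for 12 = 1


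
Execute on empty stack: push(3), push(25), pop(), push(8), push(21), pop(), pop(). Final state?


push(3) -> [3]
push(25) -> [3, 25]
pop() returns 25 -> [3]
push(8) -> [3, 8]
push(21) -> [3, 8, 21]
pop() returns 21 -> [3, 8]
pop() returns 8 -> [3]
Final stack (bottom to top): [3]


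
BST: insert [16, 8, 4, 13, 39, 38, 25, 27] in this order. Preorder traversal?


Root = 16; build tree by BST insertion.
Preorder traversal: [16, 8, 4, 13, 39, 38, 25, 27]


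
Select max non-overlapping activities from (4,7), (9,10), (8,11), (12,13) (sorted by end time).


Greedy: pick earliest-ending, then skip overlaps.
Selected (3 activities): [(4, 7), (9, 10), (12, 13)]


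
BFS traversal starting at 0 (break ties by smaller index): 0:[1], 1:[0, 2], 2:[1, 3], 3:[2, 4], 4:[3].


BFS queue: start with [0]
Visit order: [0, 1, 2, 3, 4]


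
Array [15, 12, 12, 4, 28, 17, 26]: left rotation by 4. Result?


Left rotate by 4: [28, 17, 26, 15, 12, 12, 4]


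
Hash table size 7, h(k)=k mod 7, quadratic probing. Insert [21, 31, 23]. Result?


Insertions: 21->slot 0; 31->slot 3; 23->slot 2
Table: [21, None, 23, 31, None, None, None]


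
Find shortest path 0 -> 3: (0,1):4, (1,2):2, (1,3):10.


Dijkstra from 0:
Distances: {0: 0, 1: 4, 2: 6, 3: 14}
Shortest distance to 3 = 14, path = [0, 1, 3]


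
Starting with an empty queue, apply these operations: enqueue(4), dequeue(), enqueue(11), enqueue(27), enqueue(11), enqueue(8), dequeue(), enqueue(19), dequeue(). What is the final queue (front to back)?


enqueue(4) -> [4]
dequeue() returns 4 -> []
enqueue(11) -> [11]
enqueue(27) -> [11, 27]
enqueue(11) -> [11, 27, 11]
enqueue(8) -> [11, 27, 11, 8]
dequeue() returns 11 -> [27, 11, 8]
enqueue(19) -> [27, 11, 8, 19]
dequeue() returns 27 -> [11, 8, 19]
Final queue (front to back): [11, 8, 19]


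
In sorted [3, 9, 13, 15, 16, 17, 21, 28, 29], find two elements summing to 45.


Two pointers: lo=0, hi=8
Found pair: (16, 29) summing to 45


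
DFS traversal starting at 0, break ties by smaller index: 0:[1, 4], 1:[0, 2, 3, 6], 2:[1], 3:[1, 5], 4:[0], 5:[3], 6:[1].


DFS stack-based: start with [0]
Visit order: [0, 1, 2, 3, 5, 6, 4]


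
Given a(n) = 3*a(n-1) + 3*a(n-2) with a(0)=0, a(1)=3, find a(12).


Build bottom-up:
...a(10)=401679, a(11)=1522881, a(12)=3*1522881+3*401679=5773680


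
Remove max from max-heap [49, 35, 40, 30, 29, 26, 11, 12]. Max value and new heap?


Max = 49
Replace root with last, heapify down
Resulting heap: [40, 35, 26, 30, 29, 12, 11]


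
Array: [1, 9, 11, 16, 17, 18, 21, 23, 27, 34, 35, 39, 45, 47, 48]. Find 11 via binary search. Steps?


Search for 11:
[0,14] mid=7 arr[7]=23
[0,6] mid=3 arr[3]=16
[0,2] mid=1 arr[1]=9
[2,2] mid=2 arr[2]=11
Total: 4 comparisons


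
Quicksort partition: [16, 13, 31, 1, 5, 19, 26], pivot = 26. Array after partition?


Elements <= 26 go left of pivot.
Result: [16, 13, 1, 5, 19, 26, 31], pivot at index 5


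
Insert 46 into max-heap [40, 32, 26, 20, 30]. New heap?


Append 46: [40, 32, 26, 20, 30, 46]
Bubble up: swap idx 5(46) with idx 2(26); swap idx 2(46) with idx 0(40)
Result: [46, 32, 40, 20, 30, 26]


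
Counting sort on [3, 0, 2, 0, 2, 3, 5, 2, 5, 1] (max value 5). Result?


Count array: [2, 1, 3, 2, 0, 2]
Reconstruct: [0, 0, 1, 2, 2, 2, 3, 3, 5, 5]


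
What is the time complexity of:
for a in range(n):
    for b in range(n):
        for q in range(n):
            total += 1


Per nesting level: O(n) * O(n) * O(n) = O(n^3)
Complexity: O(n^3)


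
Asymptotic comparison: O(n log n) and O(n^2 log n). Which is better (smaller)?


linearithmic grows slower than n^2 log n
O(n log n) is asymptotically smaller; O(n^2 log n) grows faster


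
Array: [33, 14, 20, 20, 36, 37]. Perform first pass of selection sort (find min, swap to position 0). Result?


After one pass: [14, 33, 20, 20, 36, 37]


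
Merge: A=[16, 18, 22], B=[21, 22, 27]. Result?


Compare heads, take smaller each step.
Merged: [16, 18, 21, 22, 22, 27]


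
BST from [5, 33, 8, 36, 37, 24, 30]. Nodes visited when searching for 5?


BST root = 5
Search for 5: compare at each node
Path: [5]


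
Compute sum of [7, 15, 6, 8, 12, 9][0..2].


Prefix sums: [0, 7, 22, 28, 36, 48, 57]
Sum[0..2] = prefix[3] - prefix[0] = 28 - 0 = 28


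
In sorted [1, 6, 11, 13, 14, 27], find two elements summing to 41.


Two pointers: lo=0, hi=5
Found pair: (14, 27) summing to 41


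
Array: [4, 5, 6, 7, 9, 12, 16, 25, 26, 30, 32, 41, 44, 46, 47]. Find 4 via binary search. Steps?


Search for 4:
[0,14] mid=7 arr[7]=25
[0,6] mid=3 arr[3]=7
[0,2] mid=1 arr[1]=5
[0,0] mid=0 arr[0]=4
Total: 4 comparisons


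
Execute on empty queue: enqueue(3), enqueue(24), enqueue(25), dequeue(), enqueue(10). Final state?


enqueue(3) -> [3]
enqueue(24) -> [3, 24]
enqueue(25) -> [3, 24, 25]
dequeue() returns 3 -> [24, 25]
enqueue(10) -> [24, 25, 10]
Final queue (front to back): [24, 25, 10]


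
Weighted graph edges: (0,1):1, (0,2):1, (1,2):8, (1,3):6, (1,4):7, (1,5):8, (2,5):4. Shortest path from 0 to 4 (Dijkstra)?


Dijkstra from 0:
Distances: {0: 0, 1: 1, 2: 1, 3: 7, 4: 8, 5: 5}
Shortest distance to 4 = 8, path = [0, 1, 4]


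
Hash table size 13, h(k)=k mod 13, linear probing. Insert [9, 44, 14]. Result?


Insertions: 9->slot 9; 44->slot 5; 14->slot 1
Table: [None, 14, None, None, None, 44, None, None, None, 9, None, None, None]


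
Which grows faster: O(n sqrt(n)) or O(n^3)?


n^1.5 grows slower than cubic
O(n sqrt(n)) is asymptotically smaller; O(n^3) grows faster


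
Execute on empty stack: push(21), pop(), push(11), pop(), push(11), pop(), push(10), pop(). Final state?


push(21) -> [21]
pop() returns 21 -> []
push(11) -> [11]
pop() returns 11 -> []
push(11) -> [11]
pop() returns 11 -> []
push(10) -> [10]
pop() returns 10 -> []
Final stack (bottom to top): []


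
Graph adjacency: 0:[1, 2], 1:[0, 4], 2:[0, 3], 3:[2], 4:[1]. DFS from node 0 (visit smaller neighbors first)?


DFS stack-based: start with [0]
Visit order: [0, 1, 4, 2, 3]


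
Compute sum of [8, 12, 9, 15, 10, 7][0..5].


Prefix sums: [0, 8, 20, 29, 44, 54, 61]
Sum[0..5] = prefix[6] - prefix[0] = 61 - 0 = 61


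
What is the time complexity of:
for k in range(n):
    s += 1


Per nesting level: O(n) = O(n)
Complexity: O(n)


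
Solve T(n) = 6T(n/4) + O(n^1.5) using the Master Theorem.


a=6, b=4, c=1.5. log_4(6)=1.292 < c=1.5. Case 3: O(n^c) = O(n^1.500)
Complexity: O(n^1.500)


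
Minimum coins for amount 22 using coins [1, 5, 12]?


dp[0]=0; dp[i]=1+min(dp[i-c] for c in coins)
...dp[17]=2, dp[18]=3, dp[19]=4, dp[20]=4, dp[21]=5, dp[22]=3
Minimum coins for 22 = 3


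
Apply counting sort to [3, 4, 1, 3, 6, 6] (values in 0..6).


Count array: [0, 1, 0, 2, 1, 0, 2]
Reconstruct: [1, 3, 3, 4, 6, 6]


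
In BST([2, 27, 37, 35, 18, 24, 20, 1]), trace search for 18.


BST root = 2
Search for 18: compare at each node
Path: [2, 27, 18]


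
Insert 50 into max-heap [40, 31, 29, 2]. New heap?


Append 50: [40, 31, 29, 2, 50]
Bubble up: swap idx 4(50) with idx 1(31); swap idx 1(50) with idx 0(40)
Result: [50, 40, 29, 2, 31]


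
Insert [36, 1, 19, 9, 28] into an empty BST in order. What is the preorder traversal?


Root = 36; build tree by BST insertion.
Preorder traversal: [36, 1, 19, 9, 28]


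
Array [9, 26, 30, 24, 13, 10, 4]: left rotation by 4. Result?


Left rotate by 4: [13, 10, 4, 9, 26, 30, 24]


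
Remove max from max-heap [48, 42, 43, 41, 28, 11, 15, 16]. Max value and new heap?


Max = 48
Replace root with last, heapify down
Resulting heap: [43, 42, 16, 41, 28, 11, 15]


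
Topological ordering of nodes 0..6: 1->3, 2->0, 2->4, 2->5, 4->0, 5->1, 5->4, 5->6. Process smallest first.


Kahn's algorithm, process smallest node first
Order: [2, 5, 1, 3, 4, 0, 6]


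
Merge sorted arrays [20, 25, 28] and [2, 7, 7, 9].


Compare heads, take smaller each step.
Merged: [2, 7, 7, 9, 20, 25, 28]


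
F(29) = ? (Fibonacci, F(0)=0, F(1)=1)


F(n)=F(n-1)+F(n-2)
...F(27)=196418, F(28)=317811, F(29)=514229


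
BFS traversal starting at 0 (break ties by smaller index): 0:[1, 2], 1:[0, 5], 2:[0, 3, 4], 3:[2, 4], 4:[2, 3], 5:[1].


BFS queue: start with [0]
Visit order: [0, 1, 2, 5, 3, 4]


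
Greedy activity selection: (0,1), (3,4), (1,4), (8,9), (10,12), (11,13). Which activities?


Greedy: pick earliest-ending, then skip overlaps.
Selected (4 activities): [(0, 1), (3, 4), (8, 9), (10, 12)]


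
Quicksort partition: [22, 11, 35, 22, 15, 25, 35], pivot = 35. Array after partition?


Elements <= 35 go left of pivot.
Result: [22, 11, 35, 22, 15, 25, 35], pivot at index 6


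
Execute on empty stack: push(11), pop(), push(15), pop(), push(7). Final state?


push(11) -> [11]
pop() returns 11 -> []
push(15) -> [15]
pop() returns 15 -> []
push(7) -> [7]
Final stack (bottom to top): [7]


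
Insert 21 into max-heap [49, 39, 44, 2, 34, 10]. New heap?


Append 21: [49, 39, 44, 2, 34, 10, 21]
Bubble up: no swaps needed
Result: [49, 39, 44, 2, 34, 10, 21]


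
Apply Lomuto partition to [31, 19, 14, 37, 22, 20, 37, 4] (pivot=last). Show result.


Elements <= 4 go left of pivot.
Result: [4, 19, 14, 37, 22, 20, 37, 31], pivot at index 0


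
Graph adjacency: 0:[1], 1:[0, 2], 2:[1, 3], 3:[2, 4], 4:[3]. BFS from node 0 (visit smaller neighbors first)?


BFS queue: start with [0]
Visit order: [0, 1, 2, 3, 4]


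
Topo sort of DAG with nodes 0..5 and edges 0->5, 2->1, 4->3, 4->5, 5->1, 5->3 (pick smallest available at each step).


Kahn's algorithm, process smallest node first
Order: [0, 2, 4, 5, 1, 3]


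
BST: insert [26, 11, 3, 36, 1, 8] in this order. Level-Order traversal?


Root = 26; build tree by BST insertion.
Level-Order traversal: [26, 11, 36, 3, 1, 8]


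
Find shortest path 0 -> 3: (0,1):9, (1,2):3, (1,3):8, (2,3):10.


Dijkstra from 0:
Distances: {0: 0, 1: 9, 2: 12, 3: 17}
Shortest distance to 3 = 17, path = [0, 1, 3]


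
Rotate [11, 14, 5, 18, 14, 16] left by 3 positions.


Left rotate by 3: [18, 14, 16, 11, 14, 5]
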